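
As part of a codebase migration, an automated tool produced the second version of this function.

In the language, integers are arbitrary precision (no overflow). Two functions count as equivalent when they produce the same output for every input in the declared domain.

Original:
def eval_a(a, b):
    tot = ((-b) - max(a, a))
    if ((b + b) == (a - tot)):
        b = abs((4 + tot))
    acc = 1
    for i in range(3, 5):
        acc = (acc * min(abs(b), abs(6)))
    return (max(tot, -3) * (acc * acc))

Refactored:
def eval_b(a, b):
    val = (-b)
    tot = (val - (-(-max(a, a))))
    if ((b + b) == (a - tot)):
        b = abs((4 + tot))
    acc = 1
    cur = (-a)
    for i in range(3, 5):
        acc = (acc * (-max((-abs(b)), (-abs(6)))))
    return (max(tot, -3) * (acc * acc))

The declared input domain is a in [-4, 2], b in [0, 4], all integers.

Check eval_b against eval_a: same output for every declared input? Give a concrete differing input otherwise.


This is a faithful refactor — statement counts differ; also min/max/abs usage differs; also local variable names differ, but the computed results match everywhere.
One worked example (a=-3, b=0) — eval_a: tot := 3 | ((b + b) == (a - tot)): false | acc := 1 | iter i=3: | acc := 0 | iter i=4: | acc := 0 | result 0; eval_b: val := 0 | tot := 3 | ((b + b) == (a - tot)): false | acc := 1 | cur := 3 | iter i=3: | acc := 0 | iter i=4: | acc := 0 | result 0; agreement on 0.
Across all 35 domain points the two functions coincide.
verdict: equivalent


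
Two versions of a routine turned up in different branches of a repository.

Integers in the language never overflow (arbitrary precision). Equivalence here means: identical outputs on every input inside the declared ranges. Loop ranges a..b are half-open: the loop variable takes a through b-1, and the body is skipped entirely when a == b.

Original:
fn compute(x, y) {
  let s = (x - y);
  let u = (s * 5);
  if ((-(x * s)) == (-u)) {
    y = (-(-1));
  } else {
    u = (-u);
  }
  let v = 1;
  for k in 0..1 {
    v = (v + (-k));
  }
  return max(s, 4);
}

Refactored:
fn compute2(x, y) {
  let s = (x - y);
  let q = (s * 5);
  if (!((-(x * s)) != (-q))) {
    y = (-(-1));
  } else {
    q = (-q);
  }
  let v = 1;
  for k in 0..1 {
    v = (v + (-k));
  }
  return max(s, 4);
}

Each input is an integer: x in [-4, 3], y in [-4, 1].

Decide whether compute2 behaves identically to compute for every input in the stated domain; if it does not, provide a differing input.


Changes here: comparison usage differs; boolean connective usage differs; local variable names differ; the full 48-point sweep finds no disagreement.
verdict: equivalent


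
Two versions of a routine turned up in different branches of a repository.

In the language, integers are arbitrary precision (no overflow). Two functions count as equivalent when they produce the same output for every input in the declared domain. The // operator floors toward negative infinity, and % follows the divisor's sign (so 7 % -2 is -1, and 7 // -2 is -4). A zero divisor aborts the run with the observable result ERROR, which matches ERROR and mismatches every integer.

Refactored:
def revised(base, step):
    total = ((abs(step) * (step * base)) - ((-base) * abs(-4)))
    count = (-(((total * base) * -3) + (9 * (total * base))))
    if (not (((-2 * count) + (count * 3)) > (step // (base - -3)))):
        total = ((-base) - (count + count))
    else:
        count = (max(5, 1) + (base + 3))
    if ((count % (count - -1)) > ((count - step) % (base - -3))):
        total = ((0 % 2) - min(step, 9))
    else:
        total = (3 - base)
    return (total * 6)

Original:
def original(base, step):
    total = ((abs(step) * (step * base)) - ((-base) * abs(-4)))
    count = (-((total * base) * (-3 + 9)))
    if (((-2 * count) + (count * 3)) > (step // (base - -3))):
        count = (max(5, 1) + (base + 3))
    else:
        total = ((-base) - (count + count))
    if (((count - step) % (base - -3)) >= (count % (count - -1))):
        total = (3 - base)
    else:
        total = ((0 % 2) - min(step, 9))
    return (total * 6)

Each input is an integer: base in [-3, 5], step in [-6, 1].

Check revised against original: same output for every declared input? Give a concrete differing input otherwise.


The two versions differ — the changes include arithmetic usage differs; and comparison usage differs; and boolean connective usage differs.
As a probe, take base=-3, step=-5: original runs total := 63 | count := 1134 | divide-by-zero, output ERROR; revised runs total := 63 | count := 1134 | divide-by-zero, output ERROR; both end at ERROR.
An exhaustive pass over the 72 declared inputs shows identical outputs.
verdict: equivalent


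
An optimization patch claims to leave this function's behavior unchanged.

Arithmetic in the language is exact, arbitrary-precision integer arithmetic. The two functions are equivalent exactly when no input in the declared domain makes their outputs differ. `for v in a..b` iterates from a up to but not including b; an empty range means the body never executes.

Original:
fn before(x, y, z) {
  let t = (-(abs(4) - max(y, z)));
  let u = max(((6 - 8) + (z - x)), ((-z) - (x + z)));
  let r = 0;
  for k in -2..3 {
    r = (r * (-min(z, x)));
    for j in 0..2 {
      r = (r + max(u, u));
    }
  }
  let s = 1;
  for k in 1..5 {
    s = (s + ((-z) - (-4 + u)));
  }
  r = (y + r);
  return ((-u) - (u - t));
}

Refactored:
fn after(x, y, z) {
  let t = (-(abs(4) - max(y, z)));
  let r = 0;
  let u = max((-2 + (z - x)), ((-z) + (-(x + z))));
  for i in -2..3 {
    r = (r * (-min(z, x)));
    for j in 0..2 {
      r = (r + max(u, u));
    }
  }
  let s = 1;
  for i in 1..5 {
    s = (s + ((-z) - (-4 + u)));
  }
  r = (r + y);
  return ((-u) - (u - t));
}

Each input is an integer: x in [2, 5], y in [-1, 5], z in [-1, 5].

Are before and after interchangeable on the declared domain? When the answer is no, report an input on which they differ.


Behavior is preserved: although local variable names differ; also arithmetic usage differs; also constant usage differs, the outputs never diverge.
Tracing x=2, y=4, z=-1: before: t := 0 | u := 0 | r := 0 | iter k=-2: | r := 0 | iter j=0: | r := 0 | iter j=1: | r := 0 | iter k=-1: | r := 0 | iter j=0: | r := 0 | iter j=1: | r := 0 | iter k=0: | r := 0 | iter j=0: | r := 0 | iter j=1: | r := 0 | iter k=1: | r := 0 | iter j=0: | r := 0 | iter j=1: | r := 0 | iter k=2: | r := 0 | iter j=0: | r := 0 | iter j=1: | r := 0 | s := 1 | iter k=1: | s := 6 | iter k=2: | s := 11 | iter k=3: | s := 16 | iter k=4: | s := 21 | r := 4 | result 0 | after: t := 0 | r := 0 | u := 0 | iter i=-2: | r := 0 | iter j=0: | r := 0 | iter j=1: | r := 0 | iter i=-1: | r := 0 | iter j=0: | r := 0 | iter j=1: | r := 0 | iter i=0: | r := 0 | iter j=0: | r := 0 | iter j=1: | r := 0 | iter i=1: | r := 0 | iter j=0: | r := 0 | iter j=1: | r := 0 | iter i=2: | r := 0 | iter j=0: | r := 0 | iter j=1: | r := 0 | s := 1 | iter i=1: | s := 6 | iter i=2: | s := 11 | iter i=3: | s := 16 | iter i=4: | s := 21 | r := 4 | result 0 — matching result 0.
Every one of the 196 inputs gives matching results.
verdict: equivalent


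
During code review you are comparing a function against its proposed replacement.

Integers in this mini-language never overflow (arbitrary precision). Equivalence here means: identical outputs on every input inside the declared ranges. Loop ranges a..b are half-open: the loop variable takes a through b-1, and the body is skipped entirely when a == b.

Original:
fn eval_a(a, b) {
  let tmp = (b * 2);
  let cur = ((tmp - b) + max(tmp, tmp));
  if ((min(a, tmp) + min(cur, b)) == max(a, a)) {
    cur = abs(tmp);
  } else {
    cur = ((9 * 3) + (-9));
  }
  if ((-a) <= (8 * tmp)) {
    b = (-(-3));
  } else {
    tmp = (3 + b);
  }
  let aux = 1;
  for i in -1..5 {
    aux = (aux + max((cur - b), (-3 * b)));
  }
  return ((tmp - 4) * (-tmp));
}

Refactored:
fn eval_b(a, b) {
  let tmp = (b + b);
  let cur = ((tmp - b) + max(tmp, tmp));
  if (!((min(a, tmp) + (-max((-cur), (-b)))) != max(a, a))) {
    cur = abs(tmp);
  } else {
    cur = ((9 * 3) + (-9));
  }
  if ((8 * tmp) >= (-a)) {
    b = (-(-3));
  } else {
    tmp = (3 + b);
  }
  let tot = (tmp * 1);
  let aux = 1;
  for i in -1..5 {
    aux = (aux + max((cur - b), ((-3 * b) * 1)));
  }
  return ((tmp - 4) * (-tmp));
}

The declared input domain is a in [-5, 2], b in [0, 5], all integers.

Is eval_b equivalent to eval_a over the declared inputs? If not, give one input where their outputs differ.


Comparing the listings, the differences include: boolean connective usage differs; min/max/abs usage differs; comparison usage differs; constant usage differs; statement counts differ; arithmetic usage differs; local variable names differ.
Tracing a=-2, b=3: eval_a: tmp := 6 | cur := 9 | ((min(a, tmp) + min(cur, b)) == max(a, a)): false | cur := 18 | ((-a) <= (8 * tmp)): true | b := 3 | aux := 1 | iter i=-1: | aux := 16 | iter i=0: | aux := 31 | iter i=1: | aux := 46 | iter i=2: | aux := 61 | iter i=3: | aux := 76 | iter i=4: | aux := 91 | result -12 | eval_b: tmp := 6 | cur := 9 | (!((min(a, tmp) + (-max((-cur), (-b)))) != max(a, a))): false | cur := 18 | ((8 * tmp) >= (-a)): true | b := 3 | tot := 6 | aux := 1 | iter i=-1: | aux := 16 | iter i=0: | aux := 31 | iter i=1: | aux := 46 | iter i=2: | aux := 61 | iter i=3: | aux := 76 | iter i=4: | aux := 91 | result -12 — matching result -12.
Checked all 48 inputs in the declared domain: the outputs agree on every one.
verdict: equivalent


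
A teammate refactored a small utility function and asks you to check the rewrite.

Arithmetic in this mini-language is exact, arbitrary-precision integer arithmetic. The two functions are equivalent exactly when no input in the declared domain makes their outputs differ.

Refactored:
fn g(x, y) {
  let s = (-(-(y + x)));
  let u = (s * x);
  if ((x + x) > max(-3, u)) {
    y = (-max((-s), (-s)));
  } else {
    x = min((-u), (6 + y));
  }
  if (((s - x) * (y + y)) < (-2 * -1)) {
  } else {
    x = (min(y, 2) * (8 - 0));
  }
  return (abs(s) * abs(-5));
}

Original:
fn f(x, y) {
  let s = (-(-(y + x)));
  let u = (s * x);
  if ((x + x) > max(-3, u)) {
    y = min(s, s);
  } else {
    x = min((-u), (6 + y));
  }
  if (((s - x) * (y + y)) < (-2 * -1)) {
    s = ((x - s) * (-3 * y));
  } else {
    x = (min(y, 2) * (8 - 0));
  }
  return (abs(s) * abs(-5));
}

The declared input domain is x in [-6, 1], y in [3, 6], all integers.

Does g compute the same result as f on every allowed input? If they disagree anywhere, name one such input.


There is a counterexample at x=-5, y=6: 360 on one side, 5 on the other.
f: s := 1 | u := -5 | ((x + x) > max(-3, u)): false | x := 5 | (((s - x) * (y + y)) < (-2 * -1)): true | s := -72 | result 360
g: s := 1 | u := -5 | ((x + x) > max(-3, u)): false | x := 5 | (((s - x) * (y + y)) < (-2 * -1)): true | result 5
verdict: not equivalent; witness: x=-5, y=6


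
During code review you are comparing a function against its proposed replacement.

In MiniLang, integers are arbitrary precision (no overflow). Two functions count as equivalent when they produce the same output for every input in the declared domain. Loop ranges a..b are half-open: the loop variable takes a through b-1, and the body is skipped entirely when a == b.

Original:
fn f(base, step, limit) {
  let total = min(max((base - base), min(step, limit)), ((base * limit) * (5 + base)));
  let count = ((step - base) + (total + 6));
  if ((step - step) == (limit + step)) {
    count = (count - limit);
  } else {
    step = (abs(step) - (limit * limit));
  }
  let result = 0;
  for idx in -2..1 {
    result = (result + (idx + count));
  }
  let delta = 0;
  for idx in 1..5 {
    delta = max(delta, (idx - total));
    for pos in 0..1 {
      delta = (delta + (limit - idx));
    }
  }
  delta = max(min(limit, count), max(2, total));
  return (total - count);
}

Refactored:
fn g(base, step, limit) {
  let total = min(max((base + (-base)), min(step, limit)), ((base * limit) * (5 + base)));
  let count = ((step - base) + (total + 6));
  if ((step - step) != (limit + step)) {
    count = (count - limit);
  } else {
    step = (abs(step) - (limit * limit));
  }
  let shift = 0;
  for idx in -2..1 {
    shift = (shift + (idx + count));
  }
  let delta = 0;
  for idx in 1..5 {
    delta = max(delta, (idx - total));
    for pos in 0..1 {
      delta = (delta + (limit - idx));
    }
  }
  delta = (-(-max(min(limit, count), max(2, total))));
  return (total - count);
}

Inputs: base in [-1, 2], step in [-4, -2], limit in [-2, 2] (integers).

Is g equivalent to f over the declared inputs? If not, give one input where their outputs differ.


There is a counterexample at base=-1, step=-4, limit=-2: -3 on one side, -5 on the other.
f: total=0, then count=3, then ((step - step) == (limit + step)) is false, then step=0, then result=0, then (idx=-2), then result=1, then (idx=-1), then result=3, then (idx=0), then result=6, then delta=0, then (idx=1), then delta=1, then (pos=0), then delta=-2, then (idx=2), then delta=2, then (pos=0), then delta=-2, then (idx=3), then delta=3, then (pos=0), then delta=-2, then (idx=4), then delta=4, then (pos=0), then delta=-2, then delta=2, then returns -3
g: total=0, then count=3, then ((step - step) != (limit + step)) is true, then count=5, then shift=0, then (idx=-2), then shift=3, then (idx=-1), then shift=7, then (idx=0), then shift=12, then delta=0, then (idx=1), then delta=1, then (pos=0), then delta=-2, then (idx=2), then delta=2, then (pos=0), then delta=-2, then (idx=3), then delta=3, then (pos=0), then delta=-2, then (idx=4), then delta=4, then (pos=0), then delta=-2, then delta=2, then returns -5
verdict: not equivalent; witness: base=-1, step=-4, limit=-2


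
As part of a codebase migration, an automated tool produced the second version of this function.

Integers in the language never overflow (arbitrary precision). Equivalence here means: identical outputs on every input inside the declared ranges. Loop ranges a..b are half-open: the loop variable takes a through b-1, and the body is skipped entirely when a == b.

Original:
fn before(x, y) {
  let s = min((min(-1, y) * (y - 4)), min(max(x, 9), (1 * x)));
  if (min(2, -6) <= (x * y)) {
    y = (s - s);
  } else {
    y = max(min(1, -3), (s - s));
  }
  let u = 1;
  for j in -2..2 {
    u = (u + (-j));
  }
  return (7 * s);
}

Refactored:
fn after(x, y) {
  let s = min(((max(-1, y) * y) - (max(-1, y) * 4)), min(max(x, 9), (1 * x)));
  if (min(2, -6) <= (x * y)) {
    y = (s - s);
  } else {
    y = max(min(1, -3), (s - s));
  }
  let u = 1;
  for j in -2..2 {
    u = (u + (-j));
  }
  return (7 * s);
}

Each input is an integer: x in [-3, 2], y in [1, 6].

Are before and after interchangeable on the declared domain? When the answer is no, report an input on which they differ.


These are not equivalent — on x=-3, y=2 the outputs split (-21 vs -28).
before: s=-3, then (min(2, -6) <= (x * y)) is true, then y=0, then u=1, then (j=-2), then u=3, then (j=-1), then u=4, then (j=0), then u=4, then (j=1), then u=3, then returns -21
after: s=-4, then (min(2, -6) <= (x * y)) is true, then y=0, then u=1, then (j=-2), then u=3, then (j=-1), then u=4, then (j=0), then u=4, then (j=1), then u=3, then returns -28
verdict: not equivalent; witness: x=-3, y=2


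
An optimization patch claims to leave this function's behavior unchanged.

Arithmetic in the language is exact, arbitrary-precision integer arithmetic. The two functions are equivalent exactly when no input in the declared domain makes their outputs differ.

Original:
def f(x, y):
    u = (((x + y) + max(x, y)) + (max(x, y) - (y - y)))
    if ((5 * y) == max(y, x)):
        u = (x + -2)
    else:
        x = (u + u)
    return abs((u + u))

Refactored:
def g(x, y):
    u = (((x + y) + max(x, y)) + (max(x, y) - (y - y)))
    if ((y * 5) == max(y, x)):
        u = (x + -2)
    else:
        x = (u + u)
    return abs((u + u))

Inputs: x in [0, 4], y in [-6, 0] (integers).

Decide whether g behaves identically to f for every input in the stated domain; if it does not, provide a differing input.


Side by side, the visible changes include: same computation, different form.
Tracing x=2, y=-3: f: u = 3; ((5 * y) == max(y, x)) -> false; x = 6; return 6 | g: u = 3; ((y * 5) == max(y, x)) -> false; x = 6; return 6 — matching result 6.
Across all 35 domain points the two functions coincide.
verdict: equivalent


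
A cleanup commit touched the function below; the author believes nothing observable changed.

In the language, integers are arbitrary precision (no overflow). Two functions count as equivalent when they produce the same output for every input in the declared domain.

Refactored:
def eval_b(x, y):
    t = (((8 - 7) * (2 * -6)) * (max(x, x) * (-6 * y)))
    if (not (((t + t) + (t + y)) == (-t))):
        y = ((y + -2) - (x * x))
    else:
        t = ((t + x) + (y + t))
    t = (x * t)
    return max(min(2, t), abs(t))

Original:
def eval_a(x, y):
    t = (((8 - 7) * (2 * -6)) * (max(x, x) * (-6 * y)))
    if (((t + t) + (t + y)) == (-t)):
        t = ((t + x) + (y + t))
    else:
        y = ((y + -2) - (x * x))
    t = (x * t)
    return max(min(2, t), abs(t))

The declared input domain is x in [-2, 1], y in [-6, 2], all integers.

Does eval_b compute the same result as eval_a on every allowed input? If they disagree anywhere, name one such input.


Side by side, the visible changes include: boolean connective usage differs.
As a probe, take x=0, y=-2: eval_a runs t := 0 | (((t + t) + (t + y)) == (-t)): false | y := -4 | t := 0 | result 0; eval_b runs t := 0 | (not (((t + t) + (t + y)) == (-t))): true | y := -4 | t := 0 | result 0; both end at 0.
An exhaustive pass over the 36 declared inputs shows identical outputs.
verdict: equivalent


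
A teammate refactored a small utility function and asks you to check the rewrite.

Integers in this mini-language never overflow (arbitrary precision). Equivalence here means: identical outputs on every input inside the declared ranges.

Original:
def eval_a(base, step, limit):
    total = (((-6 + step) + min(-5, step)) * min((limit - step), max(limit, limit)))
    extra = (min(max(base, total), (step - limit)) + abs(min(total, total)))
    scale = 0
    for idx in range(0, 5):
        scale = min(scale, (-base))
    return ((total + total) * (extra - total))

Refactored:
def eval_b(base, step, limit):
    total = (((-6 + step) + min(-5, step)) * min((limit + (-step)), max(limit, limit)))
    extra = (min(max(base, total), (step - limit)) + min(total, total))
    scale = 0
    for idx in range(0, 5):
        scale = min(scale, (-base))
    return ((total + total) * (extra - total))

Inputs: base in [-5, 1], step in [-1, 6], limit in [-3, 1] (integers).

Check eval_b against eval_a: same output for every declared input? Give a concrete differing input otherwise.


On input base=-5, step=-1, limit=1, eval_a returns -456 while eval_b returns 120.
verdict: not equivalent; witness: base=-5, step=-1, limit=1


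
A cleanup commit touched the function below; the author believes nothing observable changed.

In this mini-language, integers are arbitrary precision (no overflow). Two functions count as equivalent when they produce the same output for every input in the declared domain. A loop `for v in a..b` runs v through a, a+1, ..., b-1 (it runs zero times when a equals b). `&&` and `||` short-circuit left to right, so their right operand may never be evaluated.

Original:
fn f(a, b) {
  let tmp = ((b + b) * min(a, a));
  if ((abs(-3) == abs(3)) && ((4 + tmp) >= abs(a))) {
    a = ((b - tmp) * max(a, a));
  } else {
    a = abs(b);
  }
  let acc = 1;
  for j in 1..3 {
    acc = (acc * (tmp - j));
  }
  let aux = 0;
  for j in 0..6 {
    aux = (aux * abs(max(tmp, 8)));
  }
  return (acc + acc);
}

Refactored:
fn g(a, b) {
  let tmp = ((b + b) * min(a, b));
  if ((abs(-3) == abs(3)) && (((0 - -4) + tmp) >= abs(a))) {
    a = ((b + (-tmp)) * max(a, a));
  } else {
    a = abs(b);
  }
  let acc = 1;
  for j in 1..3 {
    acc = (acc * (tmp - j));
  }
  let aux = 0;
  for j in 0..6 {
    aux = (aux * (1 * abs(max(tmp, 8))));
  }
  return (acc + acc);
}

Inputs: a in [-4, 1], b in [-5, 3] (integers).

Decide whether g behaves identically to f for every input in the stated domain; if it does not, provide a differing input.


These are not equivalent — on a=-4, b=-5 the outputs split (2964 vs 4704).
f: tmp=40, then ((abs(-3) == abs(3)) && ((4 + tmp) >= abs(a))) is true, then a=180, then acc=1, then (j=1), then acc=39, then (j=2), then acc=1482, then aux=0, then (j=0), then aux=0, then (j=1), then aux=0, then (j=2), then aux=0, then (j=3), then aux=0, then (j=4), then aux=0, then (j=5), then aux=0, then returns 2964
g: tmp=50, then ((abs(-3) == abs(3)) && (((0 - -4) + tmp) >= abs(a))) is true, then a=220, then acc=1, then (j=1), then acc=49, then (j=2), then acc=2352, then aux=0, then (j=0), then aux=0, then (j=1), then aux=0, then (j=2), then aux=0, then (j=3), then aux=0, then (j=4), then aux=0, then (j=5), then aux=0, then returns 4704
verdict: not equivalent; witness: a=-4, b=-5


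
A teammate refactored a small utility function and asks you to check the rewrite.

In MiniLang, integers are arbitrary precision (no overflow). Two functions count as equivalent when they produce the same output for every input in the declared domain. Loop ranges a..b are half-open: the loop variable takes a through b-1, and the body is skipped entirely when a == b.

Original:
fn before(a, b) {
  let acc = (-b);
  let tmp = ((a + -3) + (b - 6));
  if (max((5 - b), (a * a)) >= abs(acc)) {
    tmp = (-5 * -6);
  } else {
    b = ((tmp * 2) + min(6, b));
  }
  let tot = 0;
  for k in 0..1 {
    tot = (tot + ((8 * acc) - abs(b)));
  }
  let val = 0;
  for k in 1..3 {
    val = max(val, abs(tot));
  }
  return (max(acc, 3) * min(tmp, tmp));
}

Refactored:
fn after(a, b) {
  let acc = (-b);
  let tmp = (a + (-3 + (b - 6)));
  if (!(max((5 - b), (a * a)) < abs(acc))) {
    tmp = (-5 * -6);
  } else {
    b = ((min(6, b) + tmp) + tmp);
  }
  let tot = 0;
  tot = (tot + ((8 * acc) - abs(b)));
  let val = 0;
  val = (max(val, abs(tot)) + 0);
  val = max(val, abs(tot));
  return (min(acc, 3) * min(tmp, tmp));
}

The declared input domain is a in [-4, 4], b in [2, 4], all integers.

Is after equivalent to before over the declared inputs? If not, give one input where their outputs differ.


These are not equivalent — on a=-4, b=2 the outputs split (90 vs -60).
before: acc becomes -2; next tmp becomes -11; next (max((5 - b), (a * a)) >= abs(acc)) evaluates to true; next tmp becomes 30; next tot becomes 0; next at k=0:; next tot becomes -18; next val becomes 0; next at k=1:; next val becomes 18; next at k=2:; next val becomes 18; next final value 90
after: acc becomes -2; next tmp becomes -11; next (!(max((5 - b), (a * a)) < abs(acc))) evaluates to true; next tmp becomes 30; next tot becomes 0; next tot becomes -18; next val becomes 0; next val becomes 18; next val becomes 18; next final value -60
verdict: not equivalent; witness: a=-4, b=2


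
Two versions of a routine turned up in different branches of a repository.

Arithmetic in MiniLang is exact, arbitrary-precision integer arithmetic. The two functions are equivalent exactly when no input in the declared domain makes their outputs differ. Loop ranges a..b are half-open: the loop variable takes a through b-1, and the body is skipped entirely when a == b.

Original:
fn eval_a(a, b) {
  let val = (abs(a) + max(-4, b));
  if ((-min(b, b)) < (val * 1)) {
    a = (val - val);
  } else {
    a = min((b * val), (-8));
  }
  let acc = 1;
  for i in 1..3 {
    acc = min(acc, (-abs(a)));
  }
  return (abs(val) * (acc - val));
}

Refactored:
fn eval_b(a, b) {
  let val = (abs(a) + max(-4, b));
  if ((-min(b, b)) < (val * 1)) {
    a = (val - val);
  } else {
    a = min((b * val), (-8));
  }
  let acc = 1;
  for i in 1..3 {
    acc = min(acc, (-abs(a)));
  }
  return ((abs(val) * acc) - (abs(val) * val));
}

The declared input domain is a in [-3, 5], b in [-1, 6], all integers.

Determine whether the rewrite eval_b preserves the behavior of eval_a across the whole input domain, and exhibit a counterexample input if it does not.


Comparing the listings, the differences include: arithmetic usage differs, plus min/max/abs usage differs.
As a probe, take a=3, b=5: eval_a runs val = 8; ((-min(b, b)) < (val * 1)) -> true; a = 0; acc = 1; [i=1]; acc = 0; [i=2]; acc = 0; return -64; eval_b runs val = 8; ((-min(b, b)) < (val * 1)) -> true; a = 0; acc = 1; [i=1]; acc = 0; [i=2]; acc = 0; return -64; both end at -64.
Sweeping the whole domain (72 inputs) finds no disagreement.
verdict: equivalent


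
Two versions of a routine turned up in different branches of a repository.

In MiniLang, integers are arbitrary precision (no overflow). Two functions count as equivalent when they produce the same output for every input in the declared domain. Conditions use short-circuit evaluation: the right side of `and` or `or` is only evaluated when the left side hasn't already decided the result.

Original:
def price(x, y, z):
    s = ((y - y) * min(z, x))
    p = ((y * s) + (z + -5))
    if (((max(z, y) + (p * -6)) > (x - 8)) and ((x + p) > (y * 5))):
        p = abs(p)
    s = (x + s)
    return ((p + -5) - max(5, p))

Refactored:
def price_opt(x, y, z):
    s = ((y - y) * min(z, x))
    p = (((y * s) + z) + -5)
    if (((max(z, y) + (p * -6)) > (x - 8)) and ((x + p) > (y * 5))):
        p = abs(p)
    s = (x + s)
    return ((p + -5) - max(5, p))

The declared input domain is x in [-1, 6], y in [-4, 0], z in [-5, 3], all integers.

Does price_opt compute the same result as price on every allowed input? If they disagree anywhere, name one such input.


Reading the diff, among the changes: same computation, different form.
As a probe, take x=5, y=0, z=-5: price runs s := 0 | p := -10 | (((max(z, y) + (p * -6)) > (x - 8)) and ((x + p) > (y * 5))): false | s := 5 | result -20; price_opt runs s := 0 | p := -10 | (((max(z, y) + (p * -6)) > (x - 8)) and ((x + p) > (y * 5))): false | s := 5 | result -20; both end at -20.
Checked all 360 inputs in the declared domain: the outputs agree on every one.
verdict: equivalent


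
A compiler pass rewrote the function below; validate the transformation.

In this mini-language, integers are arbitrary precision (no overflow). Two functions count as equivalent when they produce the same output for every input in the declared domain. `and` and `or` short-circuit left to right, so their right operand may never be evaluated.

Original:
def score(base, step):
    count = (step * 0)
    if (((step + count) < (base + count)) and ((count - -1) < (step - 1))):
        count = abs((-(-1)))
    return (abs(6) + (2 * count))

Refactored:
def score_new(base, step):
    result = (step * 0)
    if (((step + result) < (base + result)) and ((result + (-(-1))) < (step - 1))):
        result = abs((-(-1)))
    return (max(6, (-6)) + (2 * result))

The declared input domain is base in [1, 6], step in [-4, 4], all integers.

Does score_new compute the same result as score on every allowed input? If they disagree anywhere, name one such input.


Differences: min/max/abs usage differs; constant usage differs; local variable names differ; arithmetic usage differs — yet all 54 inputs agree.
verdict: equivalent


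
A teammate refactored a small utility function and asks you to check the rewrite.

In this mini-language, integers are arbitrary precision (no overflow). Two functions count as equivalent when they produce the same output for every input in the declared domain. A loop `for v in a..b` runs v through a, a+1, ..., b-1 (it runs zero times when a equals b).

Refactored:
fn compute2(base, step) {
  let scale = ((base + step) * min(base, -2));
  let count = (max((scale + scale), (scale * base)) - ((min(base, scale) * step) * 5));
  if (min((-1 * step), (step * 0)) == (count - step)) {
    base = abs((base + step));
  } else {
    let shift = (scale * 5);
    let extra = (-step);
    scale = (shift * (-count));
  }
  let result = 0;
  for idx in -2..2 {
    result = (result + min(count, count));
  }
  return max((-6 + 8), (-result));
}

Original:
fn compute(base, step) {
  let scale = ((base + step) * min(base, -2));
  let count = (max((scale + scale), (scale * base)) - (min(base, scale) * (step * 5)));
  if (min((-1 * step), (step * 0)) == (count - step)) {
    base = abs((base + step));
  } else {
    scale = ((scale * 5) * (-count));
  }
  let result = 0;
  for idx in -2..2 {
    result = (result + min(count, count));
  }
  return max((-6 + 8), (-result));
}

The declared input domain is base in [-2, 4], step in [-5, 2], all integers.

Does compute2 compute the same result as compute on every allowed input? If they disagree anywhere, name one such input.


Comparing the listings, the differences include: statement counts differ; also local variable names differ.
As a probe, take base=0, step=2: compute runs scale = -4; count = 40; (min((-1 * step), (step * 0)) == (count - step)) -> false; scale = 800; result = 0; [idx=-2]; result = 40; [idx=-1]; result = 80; [idx=0]; result = 120; [idx=1]; result = 160; return 2; compute2 runs scale = -4; count = 40; (min((-1 * step), (step * 0)) == (count - step)) -> false; shift = -20; extra = -2; scale = 800; result = 0; [idx=-2]; result = 40; [idx=-1]; result = 80; [idx=0]; result = 120; [idx=1]; result = 160; return 2; both end at 2.
An exhaustive pass over the 56 declared inputs shows identical outputs.
verdict: equivalent


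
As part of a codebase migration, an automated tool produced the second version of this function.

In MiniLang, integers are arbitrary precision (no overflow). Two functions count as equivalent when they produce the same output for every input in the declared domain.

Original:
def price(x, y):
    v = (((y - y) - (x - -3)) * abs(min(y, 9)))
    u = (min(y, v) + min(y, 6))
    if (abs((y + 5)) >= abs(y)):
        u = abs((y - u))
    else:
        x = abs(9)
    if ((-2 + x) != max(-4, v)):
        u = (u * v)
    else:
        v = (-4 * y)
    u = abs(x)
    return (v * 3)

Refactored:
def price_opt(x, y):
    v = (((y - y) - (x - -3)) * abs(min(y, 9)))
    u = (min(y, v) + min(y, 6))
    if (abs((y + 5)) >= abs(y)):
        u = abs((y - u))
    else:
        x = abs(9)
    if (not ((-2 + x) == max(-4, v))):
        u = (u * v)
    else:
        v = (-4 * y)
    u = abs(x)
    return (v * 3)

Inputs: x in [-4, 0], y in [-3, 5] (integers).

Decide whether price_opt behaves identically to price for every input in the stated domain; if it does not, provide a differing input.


Side by side, the visible changes include: comparison usage differs; also boolean connective usage differs.
Tracing x=-3, y=0: price: v = 0; u = 0; (abs((y + 5)) >= abs(y)) -> true; u = 0; ((-2 + x) != max(-4, v)) -> true; u = 0; u = 3; return 0 | price_opt: v = 0; u = 0; (abs((y + 5)) >= abs(y)) -> true; u = 0; (not ((-2 + x) == max(-4, v))) -> true; u = 0; u = 3; return 0 — matching result 0.
Across all 45 domain points the two functions coincide.
verdict: equivalent


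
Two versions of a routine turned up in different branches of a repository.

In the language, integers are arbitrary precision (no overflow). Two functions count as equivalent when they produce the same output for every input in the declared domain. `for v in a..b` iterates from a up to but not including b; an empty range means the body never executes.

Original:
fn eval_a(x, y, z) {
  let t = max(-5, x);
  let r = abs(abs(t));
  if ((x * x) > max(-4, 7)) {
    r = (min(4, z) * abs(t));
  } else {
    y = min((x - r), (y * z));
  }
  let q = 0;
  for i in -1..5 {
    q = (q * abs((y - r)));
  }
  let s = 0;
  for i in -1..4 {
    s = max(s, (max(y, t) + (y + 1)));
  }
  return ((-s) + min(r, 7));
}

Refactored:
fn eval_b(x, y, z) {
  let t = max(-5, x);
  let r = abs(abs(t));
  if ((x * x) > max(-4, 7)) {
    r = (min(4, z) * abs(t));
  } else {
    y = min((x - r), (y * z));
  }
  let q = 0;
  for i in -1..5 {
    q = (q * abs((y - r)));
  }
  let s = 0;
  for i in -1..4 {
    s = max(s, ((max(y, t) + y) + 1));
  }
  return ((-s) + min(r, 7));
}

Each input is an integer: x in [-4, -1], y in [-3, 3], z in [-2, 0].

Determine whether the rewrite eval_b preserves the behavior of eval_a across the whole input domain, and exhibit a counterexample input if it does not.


Side by side, the visible changes include: same computation, different form.
As a probe, take x=-2, y=-1, z=0: eval_a runs t = -2; r = 2; ((x * x) > max(-4, 7)) -> false; y = -4; q = 0; [i=-1]; q = 0; [i=0]; q = 0; [i=1]; q = 0; [i=2]; q = 0; [i=3]; q = 0; [i=4]; q = 0; s = 0; [i=-1]; s = 0; [i=0]; s = 0; [i=1]; s = 0; [i=2]; s = 0; [i=3]; s = 0; return 2; eval_b runs t = -2; r = 2; ((x * x) > max(-4, 7)) -> false; y = -4; q = 0; [i=-1]; q = 0; [i=0]; q = 0; [i=1]; q = 0; [i=2]; q = 0; [i=3]; q = 0; [i=4]; q = 0; s = 0; [i=-1]; s = 0; [i=0]; s = 0; [i=1]; s = 0; [i=2]; s = 0; [i=3]; s = 0; return 2; both end at 2.
Checked all 84 inputs in the declared domain: the outputs agree on every one.
verdict: equivalent


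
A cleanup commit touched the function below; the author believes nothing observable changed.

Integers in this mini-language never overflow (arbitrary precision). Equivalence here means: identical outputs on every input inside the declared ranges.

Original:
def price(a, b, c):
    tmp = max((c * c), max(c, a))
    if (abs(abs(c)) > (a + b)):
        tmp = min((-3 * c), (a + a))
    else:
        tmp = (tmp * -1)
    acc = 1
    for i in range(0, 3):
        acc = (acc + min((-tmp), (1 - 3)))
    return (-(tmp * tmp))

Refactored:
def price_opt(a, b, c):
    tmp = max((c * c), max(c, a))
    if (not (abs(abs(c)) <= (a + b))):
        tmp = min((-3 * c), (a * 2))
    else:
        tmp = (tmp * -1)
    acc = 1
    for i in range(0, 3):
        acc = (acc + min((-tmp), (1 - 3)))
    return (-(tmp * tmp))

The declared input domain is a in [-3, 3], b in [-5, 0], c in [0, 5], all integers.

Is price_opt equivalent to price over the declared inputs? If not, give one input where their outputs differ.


Although constant usage differs; arithmetic usage differs; boolean connective usage differs; comparison usage differs, 252/252 inputs agree.
verdict: equivalent


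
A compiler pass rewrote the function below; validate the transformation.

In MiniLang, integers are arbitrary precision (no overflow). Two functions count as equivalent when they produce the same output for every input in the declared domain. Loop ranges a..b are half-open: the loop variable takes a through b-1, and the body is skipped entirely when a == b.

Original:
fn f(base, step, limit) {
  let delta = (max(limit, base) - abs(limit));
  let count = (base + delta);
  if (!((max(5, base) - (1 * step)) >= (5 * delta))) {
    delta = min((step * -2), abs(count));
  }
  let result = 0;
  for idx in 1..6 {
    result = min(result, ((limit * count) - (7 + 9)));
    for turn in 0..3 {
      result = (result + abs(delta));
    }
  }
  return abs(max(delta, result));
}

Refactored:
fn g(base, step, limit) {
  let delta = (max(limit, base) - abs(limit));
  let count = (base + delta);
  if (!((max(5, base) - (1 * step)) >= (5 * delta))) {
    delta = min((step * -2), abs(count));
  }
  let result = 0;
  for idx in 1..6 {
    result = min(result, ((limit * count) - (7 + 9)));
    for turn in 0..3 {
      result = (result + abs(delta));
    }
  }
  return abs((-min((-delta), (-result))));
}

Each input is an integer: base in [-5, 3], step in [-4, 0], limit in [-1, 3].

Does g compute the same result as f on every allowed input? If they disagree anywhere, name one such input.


Reading the diff, among the changes: min/max/abs usage differs.
Spot check at base=-4, step=-1, limit=-1 — f: delta = -2; count = -6; (!((max(5, base) - (1 * step)) >= (5 * delta))) -> false; result = 0; [idx=1]; result = -10; [turn=0]; result = -8; [turn=1]; result = -6; [turn=2]; result = -4; [idx=2]; result = -10; [turn=0]; result = -8; [turn=1]; result = -6; [turn=2]; result = -4; [idx=3]; result = -10; [turn=0]; result = -8; [turn=1]; result = -6; [turn=2]; result = -4; [idx=4]; result = -10; [turn=0]; result = -8; [turn=1]; result = -6; [turn=2]; result = -4; [idx=5]; result = -10; [turn=0]; result = -8; [turn=1]; result = -6; [turn=2]; result = -4; return 2. g: delta = -2; count = -6; (!((max(5, base) - (1 * step)) >= (5 * delta))) -> false; result = 0; [idx=1]; result = -10; [turn=0]; result = -8; [turn=1]; result = -6; [turn=2]; result = -4; [idx=2]; result = -10; [turn=0]; result = -8; [turn=1]; result = -6; [turn=2]; result = -4; [idx=3]; result = -10; [turn=0]; result = -8; [turn=1]; result = -6; [turn=2]; result = -4; [idx=4]; result = -10; [turn=0]; result = -8; [turn=1]; result = -6; [turn=2]; result = -4; [idx=5]; result = -10; [turn=0]; result = -8; [turn=1]; result = -6; [turn=2]; result = -4; return 2. Both give 2.
Every one of the 225 inputs gives matching results.
verdict: equivalent


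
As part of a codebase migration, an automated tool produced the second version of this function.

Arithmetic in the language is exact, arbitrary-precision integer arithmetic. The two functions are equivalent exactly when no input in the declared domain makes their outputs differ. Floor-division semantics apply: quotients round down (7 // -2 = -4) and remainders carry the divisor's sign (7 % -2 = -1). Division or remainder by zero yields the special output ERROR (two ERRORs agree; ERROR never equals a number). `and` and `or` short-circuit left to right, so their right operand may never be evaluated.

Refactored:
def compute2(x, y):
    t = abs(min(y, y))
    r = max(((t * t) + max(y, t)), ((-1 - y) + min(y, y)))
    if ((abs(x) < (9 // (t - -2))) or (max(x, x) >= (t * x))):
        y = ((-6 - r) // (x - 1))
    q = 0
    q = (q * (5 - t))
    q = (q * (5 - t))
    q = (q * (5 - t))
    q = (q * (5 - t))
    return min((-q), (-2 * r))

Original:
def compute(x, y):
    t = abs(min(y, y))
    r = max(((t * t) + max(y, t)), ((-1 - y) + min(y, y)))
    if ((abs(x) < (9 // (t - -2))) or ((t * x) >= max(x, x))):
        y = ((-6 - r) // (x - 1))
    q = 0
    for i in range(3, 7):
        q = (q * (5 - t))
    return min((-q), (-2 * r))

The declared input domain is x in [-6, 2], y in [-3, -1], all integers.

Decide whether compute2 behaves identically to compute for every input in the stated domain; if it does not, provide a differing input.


At x=1, y=-3: compute gives ERROR, compute2 gives -24.
verdict: not equivalent; witness: x=1, y=-3


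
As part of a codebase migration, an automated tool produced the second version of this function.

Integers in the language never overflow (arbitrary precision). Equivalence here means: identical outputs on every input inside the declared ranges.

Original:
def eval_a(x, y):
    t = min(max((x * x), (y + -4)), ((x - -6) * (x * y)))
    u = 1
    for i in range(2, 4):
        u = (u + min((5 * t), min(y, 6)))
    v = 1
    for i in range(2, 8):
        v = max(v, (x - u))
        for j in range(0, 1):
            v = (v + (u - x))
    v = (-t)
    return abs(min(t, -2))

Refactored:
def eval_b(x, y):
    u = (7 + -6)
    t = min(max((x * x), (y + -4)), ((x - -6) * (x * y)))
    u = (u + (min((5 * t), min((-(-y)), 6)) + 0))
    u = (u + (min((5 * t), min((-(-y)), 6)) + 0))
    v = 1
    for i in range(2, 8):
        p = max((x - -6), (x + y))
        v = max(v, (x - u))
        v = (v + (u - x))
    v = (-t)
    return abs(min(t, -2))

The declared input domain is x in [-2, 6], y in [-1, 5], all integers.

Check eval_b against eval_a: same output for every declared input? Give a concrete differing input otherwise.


The two are interchangeable: local variable names differ, min/max/abs usage differs, arithmetic usage differs, constant usage differs, loop structure differs, and every declared input agrees.
One worked example (x=-2, y=-1) — eval_a: t := 4 | u := 1 | iter i=2: | u := 0 | iter i=3: | u := -1 | v := 1 | iter i=2: | v := 1 | iter j=0: | v := 2 | iter i=3: | v := 2 | iter j=0: | v := 3 | iter i=4: | v := 3 | iter j=0: | v := 4 | iter i=5: | v := 4 | iter j=0: | v := 5 | iter i=6: | v := 5 | iter j=0: | v := 6 | iter i=7: | v := 6 | iter j=0: | v := 7 | v := -4 | result 2; eval_b: u := 1 | t := 4 | u := 0 | u := -1 | v := 1 | iter i=2: | p := 4 | v := 1 | v := 2 | iter i=3: | p := 4 | v := 2 | v := 3 | iter i=4: | p := 4 | v := 3 | v := 4 | iter i=5: | p := 4 | v := 4 | v := 5 | iter i=6: | p := 4 | v := 5 | v := 6 | iter i=7: | p := 4 | v := 6 | v := 7 | v := -4 | result 2; agreement on 2.
Every one of the 63 inputs gives matching results.
verdict: equivalent
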